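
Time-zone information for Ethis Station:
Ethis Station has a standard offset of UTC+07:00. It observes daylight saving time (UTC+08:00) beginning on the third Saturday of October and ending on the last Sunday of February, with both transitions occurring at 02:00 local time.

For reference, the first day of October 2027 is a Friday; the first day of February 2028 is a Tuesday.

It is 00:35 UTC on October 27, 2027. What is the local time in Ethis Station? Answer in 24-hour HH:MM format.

08:35

1 October 2027 is a Friday, so the first Saturday is October 2 and the third is October 16.
1 February 2028 is a Tuesday, so Sundays fall on 6, 13, 20, 27; the last is February 27.
At the standard offset (UTC+07:00), 00:35 UTC + 7h = 07:35 Ethis Station standard time.
The standard-time date in Ethis Station, October 27, 2027, lies within the daylight-saving period (16 October 2027 – 27 February 2028), so Ethis Station is on daylight time, UTC+08:00.
00:35 UTC + 8h = 08:35 local.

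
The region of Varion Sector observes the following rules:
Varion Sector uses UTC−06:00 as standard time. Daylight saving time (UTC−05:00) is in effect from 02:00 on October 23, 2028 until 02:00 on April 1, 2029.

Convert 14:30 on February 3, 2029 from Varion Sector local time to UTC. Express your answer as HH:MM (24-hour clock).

February 3, 2029 falls between 23 October 2028 and 1 April 2029, so daylight saving is in effect and Varion Sector is at UTC−05:00.
14:30 local + 5h = 19:30 UTC.

19:30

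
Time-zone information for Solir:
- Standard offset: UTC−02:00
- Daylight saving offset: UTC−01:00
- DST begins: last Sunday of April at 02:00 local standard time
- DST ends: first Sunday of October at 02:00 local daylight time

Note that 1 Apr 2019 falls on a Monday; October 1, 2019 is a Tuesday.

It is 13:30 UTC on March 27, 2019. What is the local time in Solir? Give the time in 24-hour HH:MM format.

1 April 2019 is a Monday, so Sundays fall on 7, 14, 21, 28; the last is April 28.
1 October 2019 is a Tuesday, so the first Sunday is October 6.
At the standard offset (UTC−02:00), 13:30 UTC − 2h = 11:30 Solir standard time.
Daylight saving runs 28 April – 6 October; the standard-time date in Solir, March 27, 2019, is outside that window, so Solir is on standard time at UTC−02:00.
13:30 UTC − 2h = 11:30 local.

11:30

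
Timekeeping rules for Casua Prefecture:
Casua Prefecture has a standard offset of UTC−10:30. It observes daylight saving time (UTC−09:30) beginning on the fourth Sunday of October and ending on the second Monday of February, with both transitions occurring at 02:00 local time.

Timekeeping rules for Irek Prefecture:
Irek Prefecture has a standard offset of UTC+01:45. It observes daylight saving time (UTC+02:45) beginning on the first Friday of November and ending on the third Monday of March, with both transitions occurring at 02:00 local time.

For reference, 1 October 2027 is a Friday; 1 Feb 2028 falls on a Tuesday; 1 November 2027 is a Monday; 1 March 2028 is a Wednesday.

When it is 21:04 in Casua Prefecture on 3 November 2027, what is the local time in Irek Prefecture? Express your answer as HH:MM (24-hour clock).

1 October 2027 is a Friday, so the first Sunday is October 3 and the fourth is October 24.
1 February 2028 is a Tuesday, so the first Monday is February 7 and the second is February 14.
3 November 2027 lies within the daylight-saving period (24 October 2027 – 14 February 2028), so Casua Prefecture is on daylight time, UTC−09:30.
21:04 Casua Prefecture + 9h30m = 06:34 UTC (rolling into the next day, 4 November 2027).
1 November 2027 is a Monday, so the first Friday is November 5.
1 March 2028 is a Wednesday, so the first Monday is March 6 and the third is March 20.
At the standard offset (UTC+01:45), 06:34 UTC + 1h45m = 08:19 Irek Prefecture standard time.
The standard-time date in Irek Prefecture, 4 November 2027, is outside the daylight-saving period (5 November 2027 – 20 March 2028), so Irek Prefecture is on standard time, UTC+01:45.
06:34 UTC + 1h45m = 08:19 Irek Prefecture.

08:19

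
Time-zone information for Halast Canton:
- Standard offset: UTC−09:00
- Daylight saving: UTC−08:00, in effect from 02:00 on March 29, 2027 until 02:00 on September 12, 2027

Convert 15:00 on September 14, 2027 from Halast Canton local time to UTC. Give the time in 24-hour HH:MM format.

September 14, 2027 is outside the daylight-saving period (29 March – 12 September), so Halast Canton is on standard time, UTC−09:00.
15:00 local + 9h = 00:00 UTC (rolling into the next day, 15 September 2027).

00:00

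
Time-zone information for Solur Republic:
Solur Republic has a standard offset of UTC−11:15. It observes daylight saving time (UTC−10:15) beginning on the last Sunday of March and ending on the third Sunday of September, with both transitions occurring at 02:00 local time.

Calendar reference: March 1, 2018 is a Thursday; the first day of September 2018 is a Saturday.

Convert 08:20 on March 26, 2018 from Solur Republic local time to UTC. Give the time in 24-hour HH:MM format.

1 March 2018 is a Thursday, so Sundays fall on 4, 11, 18, 25; the last is March 25.
1 September 2018 is a Saturday, so the first Sunday is September 2 and the third is September 16.
March 26, 2018 falls between 25 March and 16 September, so daylight saving is in effect and Solur Republic is at UTC−10:15.
08:20 local + 10h15m = 18:35 UTC.

18:35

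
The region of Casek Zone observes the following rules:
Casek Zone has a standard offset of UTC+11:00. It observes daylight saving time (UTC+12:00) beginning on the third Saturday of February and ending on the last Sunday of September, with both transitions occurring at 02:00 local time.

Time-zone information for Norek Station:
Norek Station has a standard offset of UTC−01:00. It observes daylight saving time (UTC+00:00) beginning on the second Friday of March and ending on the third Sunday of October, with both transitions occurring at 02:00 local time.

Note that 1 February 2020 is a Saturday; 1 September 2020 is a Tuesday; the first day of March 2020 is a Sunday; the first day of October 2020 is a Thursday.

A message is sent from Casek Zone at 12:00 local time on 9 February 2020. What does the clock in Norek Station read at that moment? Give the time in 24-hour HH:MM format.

1 February 2020 is a Saturday, so the first Saturday is February 1 and the third is February 15.
1 September 2020 is a Tuesday, so Sundays fall on 6, 13, 20, 27; the last is September 27.
Daylight saving runs 15 February – 27 September; 9 February 2020 is outside that window, so Casek Zone is on standard time at UTC+11:00.
12:00 Casek Zone − 11h = 01:00 UTC.
1 March 2020 is a Sunday, so the first Friday is March 6 and the second is March 13.
1 October 2020 is a Thursday, so the first Sunday is October 4 and the third is October 18.
At the standard offset (UTC−01:00), 01:00 UTC − 1h = 00:00 Norek Station standard time.
The standard-time date in Norek Station, 9 February 2020, is outside the daylight-saving period (13 March – 18 October), so Norek Station is on standard time, UTC−01:00.
01:00 UTC − 1h = 00:00 Norek Station.

00:00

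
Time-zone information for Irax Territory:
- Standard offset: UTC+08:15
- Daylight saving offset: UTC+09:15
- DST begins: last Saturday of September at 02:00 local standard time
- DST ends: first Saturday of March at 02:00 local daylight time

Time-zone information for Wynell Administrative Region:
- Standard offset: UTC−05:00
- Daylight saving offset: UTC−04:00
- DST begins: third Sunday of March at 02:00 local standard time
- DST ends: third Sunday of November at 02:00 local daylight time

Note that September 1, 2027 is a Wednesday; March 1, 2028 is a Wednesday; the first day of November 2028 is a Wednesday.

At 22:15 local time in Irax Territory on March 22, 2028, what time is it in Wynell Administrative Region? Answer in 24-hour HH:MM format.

10:00

1 September 2027 is a Wednesday, so Saturdays fall on 4, 11, 18, 25; the last is September 25.
1 March 2028 is a Wednesday, so the first Saturday is March 4.
March 22, 2028 does not fall between 25 September 2027 and 4 March 2028, so daylight saving is not in effect and Irax Territory is at UTC+08:15.
22:15 Irax Territory − 8h15m = 14:00 UTC.
1 March 2028 is a Wednesday, so the first Sunday is March 5 and the third is March 19.
1 November 2028 is a Wednesday, so the first Sunday is November 5 and the third is November 19.
At the standard offset (UTC−05:00), 14:00 UTC − 5h = 09:00 Wynell Administrative Region standard time.
The standard-time date in Wynell Administrative Region, March 22, 2028, falls between 19 March and 19 November, so daylight saving is in effect and Wynell Administrative Region is at UTC−04:00.
14:00 UTC − 4h = 10:00 Wynell Administrative Region.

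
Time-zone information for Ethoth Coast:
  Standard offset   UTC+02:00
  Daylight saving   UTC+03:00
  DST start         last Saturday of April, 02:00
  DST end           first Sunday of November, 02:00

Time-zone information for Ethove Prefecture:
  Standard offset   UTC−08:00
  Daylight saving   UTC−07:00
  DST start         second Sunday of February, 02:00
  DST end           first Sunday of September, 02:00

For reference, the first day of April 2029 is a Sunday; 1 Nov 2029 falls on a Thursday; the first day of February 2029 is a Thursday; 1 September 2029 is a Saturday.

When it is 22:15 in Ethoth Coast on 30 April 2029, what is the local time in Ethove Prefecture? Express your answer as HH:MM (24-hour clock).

12:15

1 April 2029 is a Sunday, so Saturdays fall on 7, 14, 21, 28; the last is April 28.
1 November 2029 is a Thursday, so the first Sunday is November 4.
30 April 2029 falls between 28 April and 4 November, so daylight saving is in effect and Ethoth Coast is at UTC+03:00.
22:15 Ethoth Coast − 3h = 19:15 UTC.
1 February 2029 is a Thursday, so the first Sunday is February 4 and the second is February 11.
1 September 2029 is a Saturday, so the first Sunday is September 2.
At the standard offset (UTC−08:00), 19:15 UTC − 8h = 11:15 Ethove Prefecture standard time.
The standard-time date in Ethove Prefecture, 30 April 2029, falls between 11 February and 2 September, so daylight saving is in effect and Ethove Prefecture is at UTC−07:00.
19:15 UTC − 7h = 12:15 Ethove Prefecture.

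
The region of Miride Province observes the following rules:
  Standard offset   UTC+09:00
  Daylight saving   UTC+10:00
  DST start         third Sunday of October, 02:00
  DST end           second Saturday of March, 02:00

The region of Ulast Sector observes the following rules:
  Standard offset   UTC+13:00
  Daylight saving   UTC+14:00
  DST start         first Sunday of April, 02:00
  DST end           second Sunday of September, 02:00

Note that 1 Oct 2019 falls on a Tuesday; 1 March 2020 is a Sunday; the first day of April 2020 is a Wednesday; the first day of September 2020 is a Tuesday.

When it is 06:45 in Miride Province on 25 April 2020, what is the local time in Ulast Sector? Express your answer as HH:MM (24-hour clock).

1 October 2019 is a Tuesday, so the first Sunday is October 6 and the third is October 20.
1 March 2020 is a Sunday, so the first Saturday is March 7 and the second is March 14.
25 April 2020 is outside the daylight-saving period (20 October 2019 – 14 March 2020), so Miride Province is on standard time, UTC+09:00.
06:45 Miride Province − 9h = 21:45 UTC (rolling into the previous day, 24 April 2020).
1 April 2020 is a Wednesday, so the first Sunday is April 5.
1 September 2020 is a Tuesday, so the first Sunday is September 6 and the second is September 13.
At the standard offset (UTC+13:00), 21:45 UTC + 13h = 10:45 Ulast Sector standard time (rolling into the next day, 25 April 2020).
Daylight saving runs 5 April – 13 September; the standard-time date in Ulast Sector, 25 April 2020, is inside that window, so Ulast Sector is at UTC+14:00.
21:45 UTC + 14h = 11:45 Ulast Sector (rolling into the next day, 25 April 2020).

11:45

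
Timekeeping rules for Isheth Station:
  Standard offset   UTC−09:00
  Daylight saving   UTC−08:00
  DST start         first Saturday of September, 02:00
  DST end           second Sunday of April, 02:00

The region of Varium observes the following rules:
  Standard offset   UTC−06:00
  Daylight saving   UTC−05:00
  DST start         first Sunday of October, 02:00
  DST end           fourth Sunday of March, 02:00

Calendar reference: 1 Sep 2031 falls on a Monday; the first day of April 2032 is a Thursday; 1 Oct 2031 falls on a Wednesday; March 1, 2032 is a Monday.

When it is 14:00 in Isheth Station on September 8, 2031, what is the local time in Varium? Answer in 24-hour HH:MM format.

16:00

1 September 2031 is a Monday, so the first Saturday is September 6.
1 April 2032 is a Thursday, so the first Sunday is April 4 and the second is April 11.
Daylight saving runs 6 September 2031 – 11 April 2032; September 8, 2031 is inside that window, so Isheth Station is at UTC−08:00.
14:00 Isheth Station + 8h = 22:00 UTC.
1 October 2031 is a Wednesday, so the first Sunday is October 5.
1 March 2032 is a Monday, so the first Sunday is March 7 and the fourth is March 28.
At the standard offset (UTC−06:00), 22:00 UTC − 6h = 16:00 Varium standard time.
Daylight saving runs 5 October 2031 – 28 March 2032; the standard-time date in Varium, September 8, 2031, is outside that window, so Varium is on standard time at UTC−06:00.
22:00 UTC − 6h = 16:00 Varium.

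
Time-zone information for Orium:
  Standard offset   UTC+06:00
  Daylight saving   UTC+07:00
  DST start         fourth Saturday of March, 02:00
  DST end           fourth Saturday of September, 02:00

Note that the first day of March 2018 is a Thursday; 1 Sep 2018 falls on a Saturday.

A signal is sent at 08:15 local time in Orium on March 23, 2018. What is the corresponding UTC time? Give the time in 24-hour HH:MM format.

02:15

1 March 2018 is a Thursday, so the first Saturday is March 3 and the fourth is March 24.
1 September 2018 is a Saturday, so the first Saturday is September 1 and the fourth is September 22.
Daylight saving runs 24 March – 22 September; March 23, 2018 is outside that window, so Orium is on standard time at UTC+06:00.
08:15 local − 6h = 02:15 UTC.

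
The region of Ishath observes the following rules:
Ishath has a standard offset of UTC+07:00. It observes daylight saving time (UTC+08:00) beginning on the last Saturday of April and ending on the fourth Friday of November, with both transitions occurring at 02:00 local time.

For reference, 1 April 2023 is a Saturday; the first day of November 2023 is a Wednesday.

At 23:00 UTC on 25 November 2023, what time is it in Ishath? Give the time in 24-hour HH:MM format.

1 April 2023 is a Saturday, so Saturdays fall on 1, 8, 15, 22, 29; the last is April 29.
1 November 2023 is a Wednesday, so the first Friday is November 3 and the fourth is November 24.
At the standard offset (UTC+07:00), 23:00 UTC + 7h = 06:00 Ishath standard time (rolling into the next day, 26 November 2023).
Daylight saving runs 29 April – 24 November; the standard-time date in Ishath, 26 November 2023, is outside that window, so Ishath is on standard time at UTC+07:00.
23:00 UTC + 7h = 06:00 local (rolling into the next day, 26 November 2023).

06:00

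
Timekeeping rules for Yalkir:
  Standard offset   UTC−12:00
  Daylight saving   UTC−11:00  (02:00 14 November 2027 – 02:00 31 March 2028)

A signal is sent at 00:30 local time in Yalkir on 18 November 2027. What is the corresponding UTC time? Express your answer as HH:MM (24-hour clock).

Daylight saving runs 14 November 2027 – 31 March 2028; 18 November 2027 is inside that window, so Yalkir is at UTC−11:00.
00:30 local + 11h = 11:30 UTC.

11:30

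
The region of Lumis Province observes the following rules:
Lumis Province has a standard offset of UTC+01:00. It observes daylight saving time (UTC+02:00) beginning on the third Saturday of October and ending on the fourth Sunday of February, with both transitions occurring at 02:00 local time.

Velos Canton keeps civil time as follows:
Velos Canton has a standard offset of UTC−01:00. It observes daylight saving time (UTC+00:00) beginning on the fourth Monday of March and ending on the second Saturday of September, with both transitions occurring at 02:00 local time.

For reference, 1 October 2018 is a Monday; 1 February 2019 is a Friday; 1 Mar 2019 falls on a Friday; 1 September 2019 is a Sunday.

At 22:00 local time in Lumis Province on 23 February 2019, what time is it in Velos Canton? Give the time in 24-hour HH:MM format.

19:00

1 October 2018 is a Monday, so the first Saturday is October 6 and the third is October 20.
1 February 2019 is a Friday, so the first Sunday is February 3 and the fourth is February 24.
23 February 2019 falls between 20 October 2018 and 24 February 2019, so daylight saving is in effect and Lumis Province is at UTC+02:00.
22:00 Lumis Province − 2h = 20:00 UTC.
1 March 2019 is a Friday, so the first Monday is March 4 and the fourth is March 25.
1 September 2019 is a Sunday, so the first Saturday is September 7 and the second is September 14.
At the standard offset (UTC−01:00), 20:00 UTC − 1h = 19:00 Velos Canton standard time.
The standard-time date in Velos Canton, 23 February 2019, is outside the daylight-saving period (25 March – 14 September), so Velos Canton is on standard time, UTC−01:00.
20:00 UTC − 1h = 19:00 Velos Canton.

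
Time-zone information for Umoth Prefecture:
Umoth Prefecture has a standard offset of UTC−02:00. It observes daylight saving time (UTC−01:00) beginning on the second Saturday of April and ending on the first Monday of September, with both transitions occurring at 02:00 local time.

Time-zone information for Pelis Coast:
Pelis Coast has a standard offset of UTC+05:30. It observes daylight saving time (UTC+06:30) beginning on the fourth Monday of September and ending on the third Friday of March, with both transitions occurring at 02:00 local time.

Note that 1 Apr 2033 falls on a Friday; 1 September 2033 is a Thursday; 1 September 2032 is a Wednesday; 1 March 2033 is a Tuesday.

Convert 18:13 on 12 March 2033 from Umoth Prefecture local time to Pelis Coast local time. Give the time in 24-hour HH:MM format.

1 April 2033 is a Friday, so the first Saturday is April 2 and the second is April 9.
1 September 2033 is a Thursday, so the first Monday is September 5.
12 March 2033 is outside the daylight-saving period (9 April – 5 September), so Umoth Prefecture is on standard time, UTC−02:00.
18:13 Umoth Prefecture + 2h = 20:13 UTC.
1 September 2032 is a Wednesday, so the first Monday is September 6 and the fourth is September 27.
1 March 2033 is a Tuesday, so the first Friday is March 4 and the third is March 18.
At the standard offset (UTC+05:30), 20:13 UTC + 5h30m = 01:43 Pelis Coast standard time (rolling into the next day, 13 March 2033).
The standard-time date in Pelis Coast, 13 March 2033, lies within the daylight-saving period (27 September 2032 – 18 March 2033), so Pelis Coast is on daylight time, UTC+06:30.
20:13 UTC + 6h30m = 02:43 Pelis Coast (rolling into the next day, 13 March 2033).

02:43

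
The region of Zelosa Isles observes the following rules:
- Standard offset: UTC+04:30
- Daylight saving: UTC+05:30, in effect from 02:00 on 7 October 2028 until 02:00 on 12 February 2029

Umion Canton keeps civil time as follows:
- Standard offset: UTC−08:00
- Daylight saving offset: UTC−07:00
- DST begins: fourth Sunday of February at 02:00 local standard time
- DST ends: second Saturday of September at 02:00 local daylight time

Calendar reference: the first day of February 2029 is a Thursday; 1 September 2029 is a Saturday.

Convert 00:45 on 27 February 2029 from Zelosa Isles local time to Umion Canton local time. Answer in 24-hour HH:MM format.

27 February 2029 does not fall between 7 October 2028 and 12 February 2029, so daylight saving is not in effect and Zelosa Isles is at UTC+04:30.
00:45 Zelosa Isles − 4h30m = 20:15 UTC (rolling into the previous day, 26 February 2029).
1 February 2029 is a Thursday, so the first Sunday is February 4 and the fourth is February 25.
1 September 2029 is a Saturday, so the first Saturday is September 1 and the second is September 8.
At the standard offset (UTC−08:00), 20:15 UTC − 8h = 12:15 Umion Canton standard time.
The standard-time date in Umion Canton, 26 February 2029, falls between 25 February and 8 September, so daylight saving is in effect and Umion Canton is at UTC−07:00.
20:15 UTC − 7h = 13:15 Umion Canton.

13:15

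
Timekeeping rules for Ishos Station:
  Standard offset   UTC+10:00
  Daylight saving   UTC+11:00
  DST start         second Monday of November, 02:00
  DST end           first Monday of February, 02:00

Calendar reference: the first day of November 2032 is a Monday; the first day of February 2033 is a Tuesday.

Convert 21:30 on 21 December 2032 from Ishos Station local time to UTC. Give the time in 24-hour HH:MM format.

10:30

1 November 2032 is a Monday, so the first Monday is November 1 and the second is November 8.
1 February 2033 is a Tuesday, so the first Monday is February 7.
Daylight saving runs 8 November 2032 – 7 February 2033; 21 December 2032 is inside that window, so Ishos Station is at UTC+11:00.
21:30 local − 11h = 10:30 UTC.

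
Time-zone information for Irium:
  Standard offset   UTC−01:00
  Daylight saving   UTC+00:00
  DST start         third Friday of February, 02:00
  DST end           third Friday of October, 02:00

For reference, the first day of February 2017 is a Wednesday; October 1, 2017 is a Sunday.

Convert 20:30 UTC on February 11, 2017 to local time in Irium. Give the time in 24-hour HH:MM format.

19:30

1 February 2017 is a Wednesday, so the first Friday is February 3 and the third is February 17.
1 October 2017 is a Sunday, so the first Friday is October 6 and the third is October 20.
At the standard offset (UTC−01:00), 20:30 UTC − 1h = 19:30 Irium standard time.
The standard-time date in Irium, February 11, 2017, does not fall between 17 February and 20 October, so daylight saving is not in effect and Irium is at UTC−01:00.
20:30 UTC − 1h = 19:30 local.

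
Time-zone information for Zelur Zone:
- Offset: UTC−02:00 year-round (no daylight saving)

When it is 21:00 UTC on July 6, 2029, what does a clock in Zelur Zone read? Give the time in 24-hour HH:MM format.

19:00

Zelur Zone stays on UTC−02:00 all year.
21:00 UTC − 2h = 19:00 local.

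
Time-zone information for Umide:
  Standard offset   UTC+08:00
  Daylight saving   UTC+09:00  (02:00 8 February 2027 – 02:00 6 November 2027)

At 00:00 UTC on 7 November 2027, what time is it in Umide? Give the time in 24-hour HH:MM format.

08:00

At the standard offset (UTC+08:00), 00:00 UTC + 8h = 08:00 Umide standard time.
The standard-time date in Umide, 7 November 2027, does not fall between 8 February and 6 November, so daylight saving is not in effect and Umide is at UTC+08:00.
00:00 UTC + 8h = 08:00 local.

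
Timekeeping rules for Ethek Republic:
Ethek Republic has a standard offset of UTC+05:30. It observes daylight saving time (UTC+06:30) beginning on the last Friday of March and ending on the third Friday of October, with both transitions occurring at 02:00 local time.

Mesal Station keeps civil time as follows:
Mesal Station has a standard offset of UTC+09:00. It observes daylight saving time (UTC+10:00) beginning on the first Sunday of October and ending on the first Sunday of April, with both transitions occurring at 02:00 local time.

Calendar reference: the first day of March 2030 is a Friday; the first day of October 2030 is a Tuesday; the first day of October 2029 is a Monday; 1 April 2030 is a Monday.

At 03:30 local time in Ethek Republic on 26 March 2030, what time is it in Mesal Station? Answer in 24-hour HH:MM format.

08:00

1 March 2030 is a Friday, so Fridays fall on 1, 8, 15, 22, 29; the last is March 29.
1 October 2030 is a Tuesday, so the first Friday is October 4 and the third is October 18.
26 March 2030 does not fall between 29 March and 18 October, so daylight saving is not in effect and Ethek Republic is at UTC+05:30.
03:30 Ethek Republic − 5h30m = 22:00 UTC (rolling into the previous day, 25 March 2030).
1 October 2029 is a Monday, so the first Sunday is October 7.
1 April 2030 is a Monday, so the first Sunday is April 7.
At the standard offset (UTC+09:00), 22:00 UTC + 9h = 07:00 Mesal Station standard time (rolling into the next day, 26 March 2030).
The standard-time date in Mesal Station, 26 March 2030, falls between 7 October 2029 and 7 April 2030, so daylight saving is in effect and Mesal Station is at UTC+10:00.
22:00 UTC + 10h = 08:00 Mesal Station (rolling into the next day, 26 March 2030).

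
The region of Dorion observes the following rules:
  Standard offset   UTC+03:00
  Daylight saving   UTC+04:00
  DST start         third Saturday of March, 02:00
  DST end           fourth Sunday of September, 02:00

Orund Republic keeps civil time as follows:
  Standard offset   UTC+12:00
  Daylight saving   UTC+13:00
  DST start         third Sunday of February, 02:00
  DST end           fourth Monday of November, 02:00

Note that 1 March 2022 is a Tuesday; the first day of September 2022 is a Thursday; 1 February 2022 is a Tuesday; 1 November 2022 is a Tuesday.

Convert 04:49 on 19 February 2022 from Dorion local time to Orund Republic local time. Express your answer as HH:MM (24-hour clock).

13:49

1 March 2022 is a Tuesday, so the first Saturday is March 5 and the third is March 19.
1 September 2022 is a Thursday, so the first Sunday is September 4 and the fourth is September 25.
Daylight saving runs 19 March – 25 September; 19 February 2022 is outside that window, so Dorion is on standard time at UTC+03:00.
04:49 Dorion − 3h = 01:49 UTC.
1 February 2022 is a Tuesday, so the first Sunday is February 6 and the third is February 20.
1 November 2022 is a Tuesday, so the first Monday is November 7 and the fourth is November 28.
At the standard offset (UTC+12:00), 01:49 UTC + 12h = 13:49 Orund Republic standard time.
The standard-time date in Orund Republic, 19 February 2022, is outside the daylight-saving period (20 February – 28 November), so Orund Republic is on standard time, UTC+12:00.
01:49 UTC + 12h = 13:49 Orund Republic.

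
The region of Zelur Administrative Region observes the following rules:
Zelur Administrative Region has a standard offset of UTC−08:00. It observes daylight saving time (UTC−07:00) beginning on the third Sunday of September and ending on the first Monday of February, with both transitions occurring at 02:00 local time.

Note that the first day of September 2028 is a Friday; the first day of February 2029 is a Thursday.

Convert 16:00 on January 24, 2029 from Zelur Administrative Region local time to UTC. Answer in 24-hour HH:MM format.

1 September 2028 is a Friday, so the first Sunday is September 3 and the third is September 17.
1 February 2029 is a Thursday, so the first Monday is February 5.
Daylight saving runs 17 September 2028 – 5 February 2029; January 24, 2029 is inside that window, so Zelur Administrative Region is at UTC−07:00.
16:00 local + 7h = 23:00 UTC.

23:00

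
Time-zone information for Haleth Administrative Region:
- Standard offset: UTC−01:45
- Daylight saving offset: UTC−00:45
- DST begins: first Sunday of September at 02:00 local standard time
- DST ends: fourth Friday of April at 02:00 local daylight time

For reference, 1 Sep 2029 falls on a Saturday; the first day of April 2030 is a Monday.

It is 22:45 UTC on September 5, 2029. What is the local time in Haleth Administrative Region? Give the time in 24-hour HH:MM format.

22:00

1 September 2029 is a Saturday, so the first Sunday is September 2.
1 April 2030 is a Monday, so the first Friday is April 5 and the fourth is April 26.
At the standard offset (UTC−01:45), 22:45 UTC − 1h45m = 21:00 Haleth Administrative Region standard time.
The standard-time date in Haleth Administrative Region, September 5, 2029, lies within the daylight-saving period (2 September 2029 – 26 April 2030), so Haleth Administrative Region is on daylight time, UTC−00:45.
22:45 UTC − 0h45m = 22:00 local.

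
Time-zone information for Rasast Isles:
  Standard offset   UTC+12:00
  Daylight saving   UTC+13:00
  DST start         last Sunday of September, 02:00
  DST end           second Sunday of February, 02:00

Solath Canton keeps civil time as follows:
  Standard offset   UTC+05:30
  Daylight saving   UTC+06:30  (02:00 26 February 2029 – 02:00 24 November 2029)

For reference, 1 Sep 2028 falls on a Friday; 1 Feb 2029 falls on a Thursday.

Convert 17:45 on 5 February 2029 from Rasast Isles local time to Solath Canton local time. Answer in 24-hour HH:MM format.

1 September 2028 is a Friday, so Sundays fall on 3, 10, 17, 24; the last is September 24.
1 February 2029 is a Thursday, so the first Sunday is February 4 and the second is February 11.
5 February 2029 falls between 24 September 2028 and 11 February 2029, so daylight saving is in effect and Rasast Isles is at UTC+13:00.
17:45 Rasast Isles − 13h = 04:45 UTC.
At the standard offset (UTC+05:30), 04:45 UTC + 5h30m = 10:15 Solath Canton standard time.
The standard-time date in Solath Canton, 5 February 2029, does not fall between 26 February and 24 November, so daylight saving is not in effect and Solath Canton is at UTC+05:30.
04:45 UTC + 5h30m = 10:15 Solath Canton.

10:15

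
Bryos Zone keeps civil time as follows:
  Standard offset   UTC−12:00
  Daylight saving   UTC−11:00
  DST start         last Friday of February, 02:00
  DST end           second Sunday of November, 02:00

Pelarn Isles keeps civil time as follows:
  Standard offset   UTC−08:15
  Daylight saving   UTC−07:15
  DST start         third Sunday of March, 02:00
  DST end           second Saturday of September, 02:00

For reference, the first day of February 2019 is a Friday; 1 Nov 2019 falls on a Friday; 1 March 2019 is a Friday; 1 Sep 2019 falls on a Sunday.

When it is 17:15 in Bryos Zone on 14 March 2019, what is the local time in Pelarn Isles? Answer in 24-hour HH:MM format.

1 February 2019 is a Friday, so Fridays fall on 1, 8, 15, 22; the last is February 22.
1 November 2019 is a Friday, so the first Sunday is November 3 and the second is November 10.
14 March 2019 lies within the daylight-saving period (22 February – 10 November), so Bryos Zone is on daylight time, UTC−11:00.
17:15 Bryos Zone + 11h = 04:15 UTC (rolling into the next day, 15 March 2019).
1 March 2019 is a Friday, so the first Sunday is March 3 and the third is March 17.
1 September 2019 is a Sunday, so the first Saturday is September 7 and the second is September 14.
At the standard offset (UTC−08:15), 04:15 UTC − 8h15m = 20:00 Pelarn Isles standard time (rolling into the previous day, 14 March 2019).
The standard-time date in Pelarn Isles, 14 March 2019, is outside the daylight-saving period (17 March – 14 September), so Pelarn Isles is on standard time, UTC−08:15.
04:15 UTC − 8h15m = 20:00 Pelarn Isles (rolling into the previous day, 14 March 2019).

20:00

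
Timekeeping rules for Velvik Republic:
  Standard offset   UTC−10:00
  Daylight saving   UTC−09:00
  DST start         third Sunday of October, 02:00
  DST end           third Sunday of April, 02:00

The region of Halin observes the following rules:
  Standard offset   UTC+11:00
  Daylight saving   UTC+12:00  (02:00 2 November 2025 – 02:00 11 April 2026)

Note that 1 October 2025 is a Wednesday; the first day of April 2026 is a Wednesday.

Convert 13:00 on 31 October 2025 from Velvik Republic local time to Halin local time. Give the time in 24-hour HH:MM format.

09:00

1 October 2025 is a Wednesday, so the first Sunday is October 5 and the third is October 19.
1 April 2026 is a Wednesday, so the first Sunday is April 5 and the third is April 19.
31 October 2025 lies within the daylight-saving period (19 October 2025 – 19 April 2026), so Velvik Republic is on daylight time, UTC−09:00.
13:00 Velvik Republic + 9h = 22:00 UTC.
At the standard offset (UTC+11:00), 22:00 UTC + 11h = 09:00 Halin standard time (rolling into the next day, 1 November 2025).
Daylight saving runs 2 November 2025 – 11 April 2026; the standard-time date in Halin, 1 November 2025, is outside that window, so Halin is on standard time at UTC+11:00.
22:00 UTC + 11h = 09:00 Halin (rolling into the next day, 1 November 2025).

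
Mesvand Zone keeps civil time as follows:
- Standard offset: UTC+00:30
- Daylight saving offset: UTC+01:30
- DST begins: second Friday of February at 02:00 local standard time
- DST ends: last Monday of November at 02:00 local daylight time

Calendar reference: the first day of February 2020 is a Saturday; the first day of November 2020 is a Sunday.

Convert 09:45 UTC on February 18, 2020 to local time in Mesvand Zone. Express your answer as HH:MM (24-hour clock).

1 February 2020 is a Saturday, so the first Friday is February 7 and the second is February 14.
1 November 2020 is a Sunday, so Mondays fall on 2, 9, 16, 23, 30; the last is November 30.
At the standard offset (UTC+00:30), 09:45 UTC + 0h30m = 10:15 Mesvand Zone standard time.
Daylight saving runs 14 February – 30 November; the standard-time date in Mesvand Zone, February 18, 2020, is inside that window, so Mesvand Zone is at UTC+01:30.
09:45 UTC + 1h30m = 11:15 local.

11:15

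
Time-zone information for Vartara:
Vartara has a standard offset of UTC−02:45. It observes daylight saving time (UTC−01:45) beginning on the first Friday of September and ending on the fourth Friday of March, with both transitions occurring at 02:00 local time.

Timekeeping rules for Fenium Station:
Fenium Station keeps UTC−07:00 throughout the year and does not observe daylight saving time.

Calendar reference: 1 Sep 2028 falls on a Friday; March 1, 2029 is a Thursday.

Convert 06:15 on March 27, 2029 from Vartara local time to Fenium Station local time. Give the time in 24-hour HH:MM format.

02:00

1 September 2028 is a Friday, so the first Friday is September 1.
1 March 2029 is a Thursday, so the first Friday is March 2 and the fourth is March 23.
March 27, 2029 is outside the daylight-saving period (1 September 2028 – 23 March 2029), so Vartara is on standard time, UTC−02:45.
06:15 Vartara + 2h45m = 09:00 UTC.
Fenium Station stays on UTC−07:00 all year.
09:00 UTC − 7h = 02:00 Fenium Station.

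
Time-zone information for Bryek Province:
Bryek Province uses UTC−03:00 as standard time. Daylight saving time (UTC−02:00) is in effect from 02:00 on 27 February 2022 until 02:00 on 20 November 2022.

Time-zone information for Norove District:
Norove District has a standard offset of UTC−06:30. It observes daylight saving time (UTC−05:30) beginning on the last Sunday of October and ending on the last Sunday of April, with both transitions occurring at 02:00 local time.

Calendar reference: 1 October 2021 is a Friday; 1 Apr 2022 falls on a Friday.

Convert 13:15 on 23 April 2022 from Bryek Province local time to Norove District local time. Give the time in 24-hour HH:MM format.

23 April 2022 lies within the daylight-saving period (27 February – 20 November), so Bryek Province is on daylight time, UTC−02:00.
13:15 Bryek Province + 2h = 15:15 UTC.
1 October 2021 is a Friday, so Sundays fall on 3, 10, 17, 24, 31; the last is October 31.
1 April 2022 is a Friday, so Sundays fall on 3, 10, 17, 24; the last is April 24.
At the standard offset (UTC−06:30), 15:15 UTC − 6h30m = 08:45 Norove District standard time.
Daylight saving runs 31 October 2021 – 24 April 2022; the standard-time date in Norove District, 23 April 2022, is inside that window, so Norove District is at UTC−05:30.
15:15 UTC − 5h30m = 09:45 Norove District.

09:45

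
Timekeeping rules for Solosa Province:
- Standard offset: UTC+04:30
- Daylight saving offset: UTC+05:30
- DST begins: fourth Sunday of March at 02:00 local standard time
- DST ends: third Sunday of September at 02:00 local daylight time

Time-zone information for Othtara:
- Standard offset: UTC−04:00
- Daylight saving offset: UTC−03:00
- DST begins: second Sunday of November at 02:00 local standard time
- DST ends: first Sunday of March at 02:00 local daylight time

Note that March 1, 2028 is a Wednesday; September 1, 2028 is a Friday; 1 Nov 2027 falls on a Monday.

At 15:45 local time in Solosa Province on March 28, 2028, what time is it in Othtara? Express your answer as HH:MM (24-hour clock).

1 March 2028 is a Wednesday, so the first Sunday is March 5 and the fourth is March 26.
1 September 2028 is a Friday, so the first Sunday is September 3 and the third is September 17.
Daylight saving runs 26 March – 17 September; March 28, 2028 is inside that window, so Solosa Province is at UTC+05:30.
15:45 Solosa Province − 5h30m = 10:15 UTC.
1 November 2027 is a Monday, so the first Sunday is November 7 and the second is November 14.
1 March 2028 is a Wednesday, so the first Sunday is March 5.
At the standard offset (UTC−04:00), 10:15 UTC − 4h = 06:15 Othtara standard time.
The standard-time date in Othtara, March 28, 2028, does not fall between 14 November 2027 and 5 March 2028, so daylight saving is not in effect and Othtara is at UTC−04:00.
10:15 UTC − 4h = 06:15 Othtara.

06:15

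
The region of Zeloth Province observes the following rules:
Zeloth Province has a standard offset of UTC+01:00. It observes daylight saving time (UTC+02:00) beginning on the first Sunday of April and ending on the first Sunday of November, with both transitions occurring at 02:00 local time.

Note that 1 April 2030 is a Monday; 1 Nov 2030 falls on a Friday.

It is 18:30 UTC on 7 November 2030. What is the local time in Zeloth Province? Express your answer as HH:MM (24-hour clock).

19:30

1 April 2030 is a Monday, so the first Sunday is April 7.
1 November 2030 is a Friday, so the first Sunday is November 3.
At the standard offset (UTC+01:00), 18:30 UTC + 1h = 19:30 Zeloth Province standard time.
The standard-time date in Zeloth Province, 7 November 2030, is outside the daylight-saving period (7 April – 3 November), so Zeloth Province is on standard time, UTC+01:00.
18:30 UTC + 1h = 19:30 local.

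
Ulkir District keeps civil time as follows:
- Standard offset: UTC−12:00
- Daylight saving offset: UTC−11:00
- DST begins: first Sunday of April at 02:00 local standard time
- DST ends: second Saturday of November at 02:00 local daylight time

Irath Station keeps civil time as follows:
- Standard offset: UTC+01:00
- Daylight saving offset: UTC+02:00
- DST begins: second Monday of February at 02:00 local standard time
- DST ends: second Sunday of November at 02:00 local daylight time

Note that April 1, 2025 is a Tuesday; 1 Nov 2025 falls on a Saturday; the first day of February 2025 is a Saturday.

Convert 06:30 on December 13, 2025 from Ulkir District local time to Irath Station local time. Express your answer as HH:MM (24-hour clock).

1 April 2025 is a Tuesday, so the first Sunday is April 6.
1 November 2025 is a Saturday, so the first Saturday is November 1 and the second is November 8.
December 13, 2025 is outside the daylight-saving period (6 April – 8 November), so Ulkir District is on standard time, UTC−12:00.
06:30 Ulkir District + 12h = 18:30 UTC.
1 February 2025 is a Saturday, so the first Monday is February 3 and the second is February 10.
1 November 2025 is a Saturday, so the first Sunday is November 2 and the second is November 9.
At the standard offset (UTC+01:00), 18:30 UTC + 1h = 19:30 Irath Station standard time.
The standard-time date in Irath Station, December 13, 2025, is outside the daylight-saving period (10 February – 9 November), so Irath Station is on standard time, UTC+01:00.
18:30 UTC + 1h = 19:30 Irath Station.

19:30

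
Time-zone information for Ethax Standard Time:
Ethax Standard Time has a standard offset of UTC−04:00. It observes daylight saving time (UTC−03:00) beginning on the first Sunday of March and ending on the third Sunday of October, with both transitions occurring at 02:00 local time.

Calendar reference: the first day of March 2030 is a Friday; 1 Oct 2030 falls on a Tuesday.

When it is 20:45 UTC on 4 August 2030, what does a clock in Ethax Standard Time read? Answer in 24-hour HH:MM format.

17:45

1 March 2030 is a Friday, so the first Sunday is March 3.
1 October 2030 is a Tuesday, so the first Sunday is October 6 and the third is October 20.
At the standard offset (UTC−04:00), 20:45 UTC − 4h = 16:45 Ethax Standard Time standard time.
Daylight saving runs 3 March – 20 October; the standard-time date in Ethax Standard Time, 4 August 2030, is inside that window, so Ethax Standard Time is at UTC−03:00.
20:45 UTC − 3h = 17:45 local.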